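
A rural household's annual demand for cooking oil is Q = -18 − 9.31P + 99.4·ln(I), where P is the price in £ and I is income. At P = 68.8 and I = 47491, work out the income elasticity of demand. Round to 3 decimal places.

0.241

At P = 68.8, I = 47491: Q = 411.841.
Holding P constant, ∂Q/∂I = 99.4/I = 0.00209303.
η_I = (∂Q/∂I)·(I/Q) = 0.00209303 × (47491/411.841) = 0.241.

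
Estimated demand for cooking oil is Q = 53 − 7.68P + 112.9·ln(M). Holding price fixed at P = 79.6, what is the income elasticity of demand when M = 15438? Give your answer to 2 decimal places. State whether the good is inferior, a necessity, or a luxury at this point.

At P = 79.6, M = 15438: Q = 530.546.
Holding P constant, ∂Q/∂M = 112.9/M = 0.00731312.
η_M = (∂Q/∂M)·(M/Q) = 0.00731312 × (15438/530.546) = 0.21.
Since 0 < η < 1, this is a necessity.

0.21 (necessity)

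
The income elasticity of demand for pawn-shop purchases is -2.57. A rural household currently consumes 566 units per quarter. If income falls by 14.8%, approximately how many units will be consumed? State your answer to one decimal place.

%ΔQ ≈ η × %ΔI = -2.57 × (-14.8%) = 38.036%.
New Q ≈ 566 × (1 + 0.38036) = 781.3.

781.3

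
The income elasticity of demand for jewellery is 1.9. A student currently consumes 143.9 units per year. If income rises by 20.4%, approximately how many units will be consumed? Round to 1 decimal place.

199.7

%ΔQ ≈ η × %ΔI = 1.9 × 20.4% = 38.76%.
New Q ≈ 143.9 × (1 + 0.3876) = 199.7.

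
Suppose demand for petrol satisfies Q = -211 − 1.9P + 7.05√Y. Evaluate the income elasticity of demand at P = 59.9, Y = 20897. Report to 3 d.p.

At P = 59.9, Y = 20897: Q = 694.324.
Holding P constant, ∂Q/∂Y = 7.05/(2√Y) = 0.0243847.
η_Y = (∂Q/∂Y)·(Y/Q) = 0.0243847 × (20897/694.324) = 0.734.

0.734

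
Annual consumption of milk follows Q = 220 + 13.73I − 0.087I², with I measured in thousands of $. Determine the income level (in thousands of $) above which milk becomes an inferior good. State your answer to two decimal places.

dQ/dI = 13.73 − 0.174I.
The good is inferior where dQ/dI < 0. Setting dQ/dI = 0 gives I = 13.73 / 0.174 = 78.91.

78.91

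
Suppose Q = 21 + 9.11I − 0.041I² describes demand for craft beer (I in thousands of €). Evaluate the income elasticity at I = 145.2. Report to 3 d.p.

-0.847

At I = 145.2: Q = 479.3674.
dQ/dI = 9.11 − 0.082I = -2.79640.
η = (dQ/dI)·(I/Q) = -2.79640 × (145.2/479.3674) = -0.847.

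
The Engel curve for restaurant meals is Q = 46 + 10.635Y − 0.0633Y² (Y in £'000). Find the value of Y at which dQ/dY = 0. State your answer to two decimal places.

84.00

dQ/dY = 10.635 − 0.1266Y.
The good is inferior where dQ/dY < 0. Setting dQ/dY = 0 gives Y = 10.635 / 0.1266 = 84.00.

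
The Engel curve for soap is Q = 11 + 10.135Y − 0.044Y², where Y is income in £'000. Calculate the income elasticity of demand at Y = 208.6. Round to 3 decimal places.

-8.146

At Y = 208.6: Q = 210.5468.
dQ/dY = 10.135 − 0.088Y = -8.22180.
η = (dQ/dY)·(Y/Q) = -8.22180 × (208.6/210.5468) = -8.146.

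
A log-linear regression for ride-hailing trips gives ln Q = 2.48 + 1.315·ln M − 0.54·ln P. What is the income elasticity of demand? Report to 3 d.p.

1.315

In a log-linear demand, the coefficient on ln M is the income elasticity.
So η = 1.315.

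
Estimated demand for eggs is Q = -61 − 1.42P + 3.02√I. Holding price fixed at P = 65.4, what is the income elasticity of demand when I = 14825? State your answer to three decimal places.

At P = 65.4, I = 14825: Q = 213.841.
Holding P constant, ∂Q/∂I = 3.02/(2√I) = 0.0124017.
η_I = (∂Q/∂I)·(I/Q) = 0.0124017 × (14825/213.841) = 0.860.

0.860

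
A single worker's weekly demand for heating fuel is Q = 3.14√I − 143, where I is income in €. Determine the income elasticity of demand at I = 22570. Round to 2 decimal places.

0.72

At I = 22570: Q = 328.732.
dQ/dI = 3.14/(2√I) = 0.0104504 at this income.
η = (dQ/dI)·(I/Q) = 0.0104504 × (22570/328.732) = 0.72.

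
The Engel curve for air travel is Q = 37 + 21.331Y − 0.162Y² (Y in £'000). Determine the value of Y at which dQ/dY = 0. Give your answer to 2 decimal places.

65.84

dQ/dY = 21.331 − 0.324Y.
The good is inferior where dQ/dY < 0. Setting dQ/dY = 0 gives Y = 21.331 / 0.324 = 65.84.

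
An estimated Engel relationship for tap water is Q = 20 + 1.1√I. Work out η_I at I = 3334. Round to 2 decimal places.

0.38

At I = 3334: Q = 83.515.
dQ/dI = 1.1/(2√I) = 0.00952533 at this income.
η = (dQ/dI)·(I/Q) = 0.00952533 × (3334/83.515) = 0.38.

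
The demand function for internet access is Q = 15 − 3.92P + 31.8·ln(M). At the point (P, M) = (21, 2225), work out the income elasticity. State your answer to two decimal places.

0.18

At P = 21, M = 2225: Q = 177.779.
Holding P constant, ∂Q/∂M = 31.8/M = 0.0142921.
η_M = (∂Q/∂M)·(M/Q) = 0.0142921 × (2225/177.779) = 0.18.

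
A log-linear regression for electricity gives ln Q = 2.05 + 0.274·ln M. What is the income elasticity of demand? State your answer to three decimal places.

0.274

In a log-linear demand, the coefficient on ln M is the income elasticity.
So η = 0.274.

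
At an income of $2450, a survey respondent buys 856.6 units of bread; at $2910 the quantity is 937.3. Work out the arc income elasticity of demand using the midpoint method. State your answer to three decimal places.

ΔQ = 937.3 − 856.6 = 80.7; midpoint Q̄ = (856.6 + 937.3)/2 = 896.95.
ΔI = 2910 − 2450 = 460; midpoint Ī = (2450 + 2910)/2 = 2680.
η = (ΔQ/Q̄) ÷ (ΔI/Ī) = (80.7/896.95) ÷ (460/2680) = 0.524.

0.524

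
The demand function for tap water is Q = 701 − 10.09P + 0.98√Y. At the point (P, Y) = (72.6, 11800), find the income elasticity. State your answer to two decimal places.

0.71

At P = 72.6, Y = 11800: Q = 74.921.
Holding P constant, ∂Q/∂Y = 0.98/(2√Y) = 0.00451082.
η_Y = (∂Q/∂Y)·(Y/Q) = 0.00451082 × (11800/74.921) = 0.71.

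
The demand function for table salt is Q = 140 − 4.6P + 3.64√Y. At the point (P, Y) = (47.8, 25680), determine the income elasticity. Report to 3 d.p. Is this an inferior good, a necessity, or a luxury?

At P = 47.8, Y = 25680: Q = 503.429.
Holding P constant, ∂Q/∂Y = 3.64/(2√Y) = 0.0113573.
η_Y = (∂Q/∂Y)·(Y/Q) = 0.0113573 × (25680/503.429) = 0.579.
Since 0 < η < 1, this is a necessity.

0.579 (necessity)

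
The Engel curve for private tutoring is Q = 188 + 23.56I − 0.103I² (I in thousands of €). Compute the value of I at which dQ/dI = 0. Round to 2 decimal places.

dQ/dI = 23.56 − 0.206I.
The good is inferior where dQ/dI < 0. Setting dQ/dI = 0 gives I = 23.56 / 0.206 = 114.37.

114.37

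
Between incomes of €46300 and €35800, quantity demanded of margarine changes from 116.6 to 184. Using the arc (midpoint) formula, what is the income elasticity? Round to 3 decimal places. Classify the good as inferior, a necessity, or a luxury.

ΔQ = 184 − 116.6 = 67.4; midpoint Q̄ = (116.6 + 184)/2 = 150.3.
ΔI = 35800 − 46300 = -10500; midpoint Ī = (46300 + 35800)/2 = 41050.
η = (ΔQ/Q̄) ÷ (ΔI/Ī) = (67.4/150.3) ÷ (-10500/41050) = -1.753.
η < 0 ⇒ inferior good.

-1.753 (inferior good)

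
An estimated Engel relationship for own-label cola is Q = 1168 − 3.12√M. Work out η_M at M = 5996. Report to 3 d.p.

-0.130

At M = 5996: Q = 926.406.
dQ/dM = -3.12/(2√M) = -0.0201462 at this income.
η = (dQ/dM)·(M/Q) = -0.0201462 × (5996/926.406) = -0.130.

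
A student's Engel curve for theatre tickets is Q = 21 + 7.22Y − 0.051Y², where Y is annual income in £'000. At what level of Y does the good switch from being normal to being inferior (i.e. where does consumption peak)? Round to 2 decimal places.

dQ/dY = 7.22 − 0.102Y.
The good is inferior where dQ/dY < 0. Setting dQ/dY = 0 gives Y = 7.22 / 0.102 = 70.78.

70.78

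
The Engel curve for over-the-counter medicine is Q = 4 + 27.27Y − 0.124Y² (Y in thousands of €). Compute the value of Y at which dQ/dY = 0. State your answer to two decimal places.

dQ/dY = 27.27 − 0.248Y.
The good is inferior where dQ/dY < 0. Setting dQ/dY = 0 gives Y = 27.27 / 0.248 = 109.96.

109.96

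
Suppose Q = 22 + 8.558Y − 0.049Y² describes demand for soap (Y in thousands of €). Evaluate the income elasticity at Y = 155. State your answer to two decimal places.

At Y = 155: Q = 171.2650.
dQ/dY = 8.558 − 0.098Y = -6.63200.
η = (dQ/dY)·(Y/Q) = -6.63200 × (155/171.2650) = -6.00.

-6.00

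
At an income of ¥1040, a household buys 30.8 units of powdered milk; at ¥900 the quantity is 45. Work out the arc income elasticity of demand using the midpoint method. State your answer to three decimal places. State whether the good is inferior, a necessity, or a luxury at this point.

ΔQ = 45 − 30.8 = 14.2; midpoint Q̄ = (30.8 + 45)/2 = 37.9.
ΔI = 900 − 1040 = -140; midpoint Ī = (1040 + 900)/2 = 970.
η = (ΔQ/Q̄) ÷ (ΔI/Ī) = (14.2/37.9) ÷ (-140/970) = -2.596.
η < 0 ⇒ inferior good.

-2.596 (inferior good)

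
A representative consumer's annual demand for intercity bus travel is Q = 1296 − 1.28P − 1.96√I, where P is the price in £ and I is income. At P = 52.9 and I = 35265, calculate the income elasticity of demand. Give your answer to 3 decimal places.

-0.214

At P = 52.9, I = 35265: Q = 860.220.
Holding P constant, ∂Q/∂I = -1.96/(2√I) = -0.0052186.
η_I = (∂Q/∂I)·(I/Q) = -0.0052186 × (35265/860.220) = -0.214.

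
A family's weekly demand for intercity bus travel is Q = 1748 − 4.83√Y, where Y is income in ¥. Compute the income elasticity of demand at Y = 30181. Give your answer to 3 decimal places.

-0.462

At Y = 30181: Q = 908.900.
dQ/dY = -4.83/(2√Y) = -0.0139011 at this income.
η = (dQ/dY)·(Y/Q) = -0.0139011 × (30181/908.900) = -0.462.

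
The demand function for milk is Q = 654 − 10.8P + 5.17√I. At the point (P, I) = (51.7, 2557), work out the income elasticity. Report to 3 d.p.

At P = 51.7, I = 2557: Q = 357.070.
Holding P constant, ∂Q/∂I = 5.17/(2√I) = 0.0511205.
η_I = (∂Q/∂I)·(I/Q) = 0.0511205 × (2557/357.070) = 0.366.

0.366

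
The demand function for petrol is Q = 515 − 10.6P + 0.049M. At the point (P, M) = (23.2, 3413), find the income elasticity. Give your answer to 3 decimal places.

At P = 23.2, M = 3413: Q = 436.317.
Holding P constant, ∂Q/∂M = 0.049.
η_M = (∂Q/∂M)·(M/Q) = 0.049 × (3413/436.317) = 0.383.

0.383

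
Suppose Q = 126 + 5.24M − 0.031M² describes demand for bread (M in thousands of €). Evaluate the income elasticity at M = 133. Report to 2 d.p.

At M = 133: Q = 274.5610.
dQ/dM = 5.24 − 0.062M = -3.00600.
η = (dQ/dM)·(M/Q) = -3.00600 × (133/274.5610) = -1.46.

-1.46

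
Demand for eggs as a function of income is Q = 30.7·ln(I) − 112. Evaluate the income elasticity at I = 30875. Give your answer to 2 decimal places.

At I = 30875: Q = 205.367.
dQ/dI = 30.7/I = 0.000994332 at this income.
η = (dQ/dI)·(I/Q) = 0.000994332 × (30875/205.367) = 0.15.

0.15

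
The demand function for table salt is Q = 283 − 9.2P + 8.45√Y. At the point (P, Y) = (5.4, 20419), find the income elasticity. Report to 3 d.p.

At P = 5.4, Y = 20419: Q = 1440.783.
Holding P constant, ∂Q/∂Y = 8.45/(2√Y) = 0.0295672.
η_Y = (∂Q/∂Y)·(Y/Q) = 0.0295672 × (20419/1440.783) = 0.419.

0.419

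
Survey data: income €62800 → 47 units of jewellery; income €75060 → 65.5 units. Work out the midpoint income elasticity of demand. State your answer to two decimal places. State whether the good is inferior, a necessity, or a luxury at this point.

1.85 (luxury)

ΔQ = 65.5 − 47 = 18.5; midpoint Q̄ = (47 + 65.5)/2 = 56.25.
ΔI = 75060 − 62800 = 12260; midpoint Ī = (62800 + 75060)/2 = 68930.
η = (ΔQ/Q̄) ÷ (ΔI/Ī) = (18.5/56.25) ÷ (12260/68930) = 1.85.
η > 1 ⇒ luxury.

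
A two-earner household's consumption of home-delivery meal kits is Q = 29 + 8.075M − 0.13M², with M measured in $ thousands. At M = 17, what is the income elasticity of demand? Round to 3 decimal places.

0.483

At M = 17: Q = 128.7050.
dQ/dM = 8.075 − 0.26M = 3.65500.
η = (dQ/dM)·(M/Q) = 3.65500 × (17/128.7050) = 0.483.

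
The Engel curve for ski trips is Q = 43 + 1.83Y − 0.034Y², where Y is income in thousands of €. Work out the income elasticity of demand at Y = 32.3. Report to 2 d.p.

At Y = 32.3: Q = 66.6371.
dQ/dY = 1.83 − 0.068Y = -0.36640.
η = (dQ/dY)·(Y/Q) = -0.36640 × (32.3/66.6371) = -0.18.

-0.18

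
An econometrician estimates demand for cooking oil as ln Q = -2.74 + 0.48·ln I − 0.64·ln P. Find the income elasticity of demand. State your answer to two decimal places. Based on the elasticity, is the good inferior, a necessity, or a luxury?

In a log-linear demand, the coefficient on ln I is the income elasticity.
So η = 0.48.
0 < η < 1 ⇒ necessity.

0.48 (necessity)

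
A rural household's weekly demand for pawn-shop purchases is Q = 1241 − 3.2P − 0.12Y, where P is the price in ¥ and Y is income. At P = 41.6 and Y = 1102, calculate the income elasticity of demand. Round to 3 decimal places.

At P = 41.6, Y = 1102: Q = 975.640.
Holding P constant, ∂Q/∂Y = −0.12.
η_Y = (∂Q/∂Y)·(Y/Q) = -0.12 × (1102/975.640) = -0.136.

-0.136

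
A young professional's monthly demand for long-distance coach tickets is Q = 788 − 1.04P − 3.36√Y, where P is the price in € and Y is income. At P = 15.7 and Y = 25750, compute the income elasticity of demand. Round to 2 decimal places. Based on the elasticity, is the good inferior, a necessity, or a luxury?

-1.16 (inferior good)

At P = 15.7, Y = 25750: Q = 232.499.
Holding P constant, ∂Q/∂Y = -3.36/(2√Y) = -0.0104694.
η_Y = (∂Q/∂Y)·(Y/Q) = -0.0104694 × (25750/232.499) = -1.16.
Since η < 0, this is an inferior good.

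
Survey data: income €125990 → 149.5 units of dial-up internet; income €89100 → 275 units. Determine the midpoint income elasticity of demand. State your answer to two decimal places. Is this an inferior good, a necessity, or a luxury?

-1.72 (inferior good)

ΔQ = 275 − 149.5 = 125.5; midpoint Q̄ = (149.5 + 275)/2 = 212.25.
ΔI = 89100 − 125990 = -36890; midpoint Ī = (125990 + 89100)/2 = 107545.
η = (ΔQ/Q̄) ÷ (ΔI/Ī) = (125.5/212.25) ÷ (-36890/107545) = -1.72.
η < 0 ⇒ inferior good.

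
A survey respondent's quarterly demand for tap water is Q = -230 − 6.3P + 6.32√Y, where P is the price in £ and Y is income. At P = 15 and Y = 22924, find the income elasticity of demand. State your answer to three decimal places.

At P = 15, Y = 22924: Q = 632.391.
Holding P constant, ∂Q/∂Y = 6.32/(2√Y) = 0.0208709.
η_Y = (∂Q/∂Y)·(Y/Q) = 0.0208709 × (22924/632.391) = 0.757.

0.757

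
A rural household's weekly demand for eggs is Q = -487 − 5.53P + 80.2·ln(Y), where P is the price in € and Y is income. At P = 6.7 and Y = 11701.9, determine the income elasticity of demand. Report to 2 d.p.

At P = 6.7, Y = 11701.9: Q = 227.223.
Holding P constant, ∂Q/∂Y = 80.2/Y = 0.00685359.
η_Y = (∂Q/∂Y)·(Y/Q) = 0.00685359 × (11701.9/227.223) = 0.35.

0.35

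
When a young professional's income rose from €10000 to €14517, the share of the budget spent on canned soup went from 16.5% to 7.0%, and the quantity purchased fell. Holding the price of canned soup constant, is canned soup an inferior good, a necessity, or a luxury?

Quantity demanded falls as income rises, so η < 0.

inferior good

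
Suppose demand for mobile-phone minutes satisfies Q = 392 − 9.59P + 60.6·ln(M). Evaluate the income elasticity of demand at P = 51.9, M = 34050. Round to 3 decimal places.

At P = 51.9, M = 34050: Q = 526.675.
Holding P constant, ∂Q/∂M = 60.6/M = 0.00177974.
η_M = (∂Q/∂M)·(M/Q) = 0.00177974 × (34050/526.675) = 0.115.

0.115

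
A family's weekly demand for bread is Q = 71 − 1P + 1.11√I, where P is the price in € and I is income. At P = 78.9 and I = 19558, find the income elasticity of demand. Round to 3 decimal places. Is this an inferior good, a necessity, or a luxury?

0.527 (necessity)

At P = 78.9, I = 19558: Q = 147.333.
Holding P constant, ∂Q/∂I = 1.11/(2√I) = 0.00396854.
η_I = (∂Q/∂I)·(I/Q) = 0.00396854 × (19558/147.333) = 0.527.
Since 0 < η < 1, this is a necessity.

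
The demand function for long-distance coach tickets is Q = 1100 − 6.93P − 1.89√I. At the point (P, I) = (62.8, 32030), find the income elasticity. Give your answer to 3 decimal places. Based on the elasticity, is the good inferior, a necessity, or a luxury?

-0.518 (inferior good)

At P = 62.8, I = 32030: Q = 326.544.
Holding P constant, ∂Q/∂I = -1.89/(2√I) = -0.00528024.
η_I = (∂Q/∂I)·(I/Q) = -0.00528024 × (32030/326.544) = -0.518.
Since η < 0, this is an inferior good.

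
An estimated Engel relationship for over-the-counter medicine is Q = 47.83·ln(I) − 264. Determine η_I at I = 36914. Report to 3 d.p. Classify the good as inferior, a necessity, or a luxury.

0.200 (necessity)

At I = 36914: Q = 238.997.
dQ/dI = 47.83/I = 0.00129571 at this income.
η = (dQ/dI)·(I/Q) = 0.00129571 × (36914/238.997) = 0.200.
Since 0 < η < 1, the good is a necessity.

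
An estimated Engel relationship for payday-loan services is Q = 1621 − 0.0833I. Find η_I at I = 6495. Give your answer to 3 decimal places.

At I = 6495: Q = 1079.967.
dQ/dI = −0.0833.
η = (dQ/dI)·(I/Q) = -0.0833 × (6495/1079.967) = -0.501.

-0.501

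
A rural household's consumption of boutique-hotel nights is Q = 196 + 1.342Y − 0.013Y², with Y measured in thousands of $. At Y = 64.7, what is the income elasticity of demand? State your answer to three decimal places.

-0.096

At Y = 64.7: Q = 228.4082.
dQ/dY = 1.342 − 0.026Y = -0.34020.
η = (dQ/dY)·(Y/Q) = -0.34020 × (64.7/228.4082) = -0.096.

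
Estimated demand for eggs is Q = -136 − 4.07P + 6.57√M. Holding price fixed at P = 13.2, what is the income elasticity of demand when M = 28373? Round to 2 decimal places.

At P = 13.2, M = 28373: Q = 916.946.
Holding P constant, ∂Q/∂M = 6.57/(2√M) = 0.0195022.
η_M = (∂Q/∂M)·(M/Q) = 0.0195022 × (28373/916.946) = 0.60.

0.60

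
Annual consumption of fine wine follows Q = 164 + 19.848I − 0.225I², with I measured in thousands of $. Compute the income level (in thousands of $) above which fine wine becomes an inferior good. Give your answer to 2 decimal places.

dQ/dI = 19.848 − 0.45I.
The good is inferior where dQ/dI < 0. Setting dQ/dI = 0 gives I = 19.848 / 0.45 = 44.11.

44.11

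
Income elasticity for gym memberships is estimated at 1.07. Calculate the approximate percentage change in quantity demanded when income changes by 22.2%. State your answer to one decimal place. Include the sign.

%ΔQ ≈ η × %ΔI = 1.07 × 22.2% = 23.8%.

23.8%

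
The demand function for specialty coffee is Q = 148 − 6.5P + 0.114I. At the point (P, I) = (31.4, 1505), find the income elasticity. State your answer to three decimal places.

At P = 31.4, I = 1505: Q = 115.470.
Holding P constant, ∂Q/∂I = 0.114.
η_I = (∂Q/∂I)·(I/Q) = 0.114 × (1505/115.470) = 1.486.

1.486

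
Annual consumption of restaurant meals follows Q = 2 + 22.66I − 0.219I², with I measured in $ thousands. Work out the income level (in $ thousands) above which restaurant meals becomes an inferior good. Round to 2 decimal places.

51.74

dQ/dI = 22.66 − 0.438I.
The good is inferior where dQ/dI < 0. Setting dQ/dI = 0 gives I = 22.66 / 0.438 = 51.74.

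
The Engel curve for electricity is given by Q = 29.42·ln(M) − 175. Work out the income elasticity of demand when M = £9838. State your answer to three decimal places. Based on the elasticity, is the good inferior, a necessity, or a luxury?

0.308 (necessity)

At M = 9838: Q = 95.488.
dQ/dM = 29.42/M = 0.00299045 at this income.
η = (dQ/dM)·(M/Q) = 0.00299045 × (9838/95.488) = 0.308.
Since 0 < η < 1, the good is a necessity.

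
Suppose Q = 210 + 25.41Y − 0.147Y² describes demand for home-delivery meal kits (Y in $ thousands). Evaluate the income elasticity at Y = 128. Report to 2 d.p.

-1.48

At Y = 128: Q = 1054.0320.
dQ/dY = 25.41 − 0.294Y = -12.22200.
η = (dQ/dY)·(Y/Q) = -12.22200 × (128/1054.0320) = -1.48.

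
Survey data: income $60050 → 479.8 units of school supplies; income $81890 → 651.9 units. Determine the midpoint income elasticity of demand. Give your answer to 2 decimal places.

ΔQ = 651.9 − 479.8 = 172.1; midpoint Q̄ = (479.8 + 651.9)/2 = 565.85.
ΔI = 81890 − 60050 = 21840; midpoint Ī = (60050 + 81890)/2 = 70970.
η = (ΔQ/Q̄) ÷ (ΔI/Ī) = (172.1/565.85) ÷ (21840/70970) = 0.99.

0.99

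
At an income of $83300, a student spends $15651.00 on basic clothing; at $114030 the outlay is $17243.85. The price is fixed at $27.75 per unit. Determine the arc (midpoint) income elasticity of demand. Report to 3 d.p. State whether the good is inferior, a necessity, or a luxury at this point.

0.311 (necessity)

With a constant price, Q₁ = 15651.00/27.75 = 564.000 and Q₂ = 17243.85/27.75 = 621.400 (equivalently, work directly with expenditure since P cancels).
Midpoint %ΔQ = (17243.85 − 15651.00)/16447.43 = 0.09684; midpoint %ΔI = (114030 − 83300)/98665 = 0.31146.
η = 0.09684 / 0.31146 = 0.311.
0 < η < 1 ⇒ necessity.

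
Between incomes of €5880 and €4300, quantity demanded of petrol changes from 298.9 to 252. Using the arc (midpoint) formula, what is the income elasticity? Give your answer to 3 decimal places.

0.549

ΔQ = 252 − 298.9 = -46.9; midpoint Q̄ = (298.9 + 252)/2 = 275.45.
ΔI = 4300 − 5880 = -1580; midpoint Ī = (5880 + 4300)/2 = 5090.
η = (ΔQ/Q̄) ÷ (ΔI/Ī) = (-46.9/275.45) ÷ (-1580/5090) = 0.549.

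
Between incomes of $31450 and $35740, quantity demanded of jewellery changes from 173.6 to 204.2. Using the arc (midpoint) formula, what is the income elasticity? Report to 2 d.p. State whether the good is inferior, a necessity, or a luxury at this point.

ΔQ = 204.2 − 173.6 = 30.6; midpoint Q̄ = (173.6 + 204.2)/2 = 188.9.
ΔI = 35740 − 31450 = 4290; midpoint Ī = (31450 + 35740)/2 = 33595.
η = (ΔQ/Q̄) ÷ (ΔI/Ī) = (30.6/188.9) ÷ (4290/33595) = 1.27.
η > 1 ⇒ luxury.

1.27 (luxury)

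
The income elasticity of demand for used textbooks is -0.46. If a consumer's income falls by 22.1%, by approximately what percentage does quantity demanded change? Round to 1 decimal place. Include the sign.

%ΔQ ≈ η × %ΔI = -0.46 × (-22.1%) = 10.2%.

10.2%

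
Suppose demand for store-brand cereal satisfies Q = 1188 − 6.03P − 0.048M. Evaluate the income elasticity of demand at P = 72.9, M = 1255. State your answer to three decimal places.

-0.088

At P = 72.9, M = 1255: Q = 688.173.
Holding P constant, ∂Q/∂M = −0.048.
η_M = (∂Q/∂M)·(M/Q) = -0.048 × (1255/688.173) = -0.088.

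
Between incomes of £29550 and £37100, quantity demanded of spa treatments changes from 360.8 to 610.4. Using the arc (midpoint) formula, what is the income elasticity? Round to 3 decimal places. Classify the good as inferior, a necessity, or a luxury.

ΔQ = 610.4 − 360.8 = 249.6; midpoint Q̄ = (360.8 + 610.4)/2 = 485.6.
ΔI = 37100 − 29550 = 7550; midpoint Ī = (29550 + 37100)/2 = 33325.
η = (ΔQ/Q̄) ÷ (ΔI/Ī) = (249.6/485.6) ÷ (7550/33325) = 2.269.
η > 1 ⇒ luxury.

2.269 (luxury)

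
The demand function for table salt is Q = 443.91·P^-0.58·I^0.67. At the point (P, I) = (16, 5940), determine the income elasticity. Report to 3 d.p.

0.670

For a multiplicative demand Q = A·P^α·I^β, the income elasticity is β everywhere.
Here β = 0.67, so η = 0.670.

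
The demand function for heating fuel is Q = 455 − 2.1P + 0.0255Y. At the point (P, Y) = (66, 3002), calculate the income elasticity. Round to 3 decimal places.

At P = 66, Y = 3002: Q = 392.951.
Holding P constant, ∂Q/∂Y = 0.0255.
η_Y = (∂Q/∂Y)·(Y/Q) = 0.0255 × (3002/392.951) = 0.195.

0.195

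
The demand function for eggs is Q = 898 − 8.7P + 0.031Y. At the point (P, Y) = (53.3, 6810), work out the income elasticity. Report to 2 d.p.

At P = 53.3, Y = 6810: Q = 645.400.
Holding P constant, ∂Q/∂Y = 0.031.
η_Y = (∂Q/∂Y)·(Y/Q) = 0.031 × (6810/645.400) = 0.33.

0.33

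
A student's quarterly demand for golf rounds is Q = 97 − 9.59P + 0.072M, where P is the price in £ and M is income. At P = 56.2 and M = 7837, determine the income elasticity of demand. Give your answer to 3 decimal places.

At P = 56.2, M = 7837: Q = 122.306.
Holding P constant, ∂Q/∂M = 0.072.
η_M = (∂Q/∂M)·(M/Q) = 0.072 × (7837/122.306) = 4.614.

4.614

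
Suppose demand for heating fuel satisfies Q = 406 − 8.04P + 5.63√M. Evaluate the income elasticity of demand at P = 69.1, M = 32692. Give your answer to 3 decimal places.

At P = 69.1, M = 32692: Q = 868.392.
Holding P constant, ∂Q/∂M = 5.63/(2√M) = 0.0155689.
η_M = (∂Q/∂M)·(M/Q) = 0.0155689 × (32692/868.392) = 0.586.

0.586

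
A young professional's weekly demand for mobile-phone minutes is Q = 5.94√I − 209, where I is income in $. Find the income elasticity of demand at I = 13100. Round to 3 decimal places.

0.722

At I = 13100: Q = 470.864.
dQ/dI = 5.94/(2√I) = 0.025949 at this income.
η = (dQ/dI)·(I/Q) = 0.025949 × (13100/470.864) = 0.722.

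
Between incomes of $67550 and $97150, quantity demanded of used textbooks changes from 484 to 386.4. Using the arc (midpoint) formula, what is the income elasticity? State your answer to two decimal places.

-0.62

ΔQ = 386.4 − 484 = -97.6; midpoint Q̄ = (484 + 386.4)/2 = 435.2.
ΔI = 97150 − 67550 = 29600; midpoint Ī = (67550 + 97150)/2 = 82350.
η = (ΔQ/Q̄) ÷ (ΔI/Ī) = (-97.6/435.2) ÷ (29600/82350) = -0.62.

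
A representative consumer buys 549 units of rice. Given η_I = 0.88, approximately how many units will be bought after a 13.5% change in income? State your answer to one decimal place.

614.2

%ΔQ ≈ η × %ΔI = 0.88 × 13.5% = 11.88%.
New Q ≈ 549 × (1 + 0.1188) = 614.2.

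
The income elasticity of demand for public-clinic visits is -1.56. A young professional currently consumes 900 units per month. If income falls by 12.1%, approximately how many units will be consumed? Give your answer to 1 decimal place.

1069.9

%ΔQ ≈ η × %ΔI = -1.56 × (-12.1%) = 18.876%.
New Q ≈ 900 × (1 + 0.18876) = 1069.9.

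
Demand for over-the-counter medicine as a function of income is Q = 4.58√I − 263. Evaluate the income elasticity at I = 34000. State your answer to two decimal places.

At I = 34000: Q = 581.510.
dQ/dI = 4.58/(2√I) = 0.0124193 at this income.
η = (dQ/dI)·(I/Q) = 0.0124193 × (34000/581.510) = 0.73.

0.73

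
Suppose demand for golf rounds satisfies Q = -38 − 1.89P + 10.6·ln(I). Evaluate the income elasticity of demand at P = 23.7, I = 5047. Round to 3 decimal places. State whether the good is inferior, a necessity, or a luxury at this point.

At P = 23.7, I = 5047: Q = 7.588.
Holding P constant, ∂Q/∂I = 10.6/I = 0.00210026.
η_I = (∂Q/∂I)·(I/Q) = 0.00210026 × (5047/7.588) = 1.397.
Since η > 1, this is a luxury.

1.397 (luxury)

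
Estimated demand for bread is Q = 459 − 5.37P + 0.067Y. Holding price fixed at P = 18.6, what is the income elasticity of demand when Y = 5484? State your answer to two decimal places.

0.51

At P = 18.6, Y = 5484: Q = 726.546.
Holding P constant, ∂Q/∂Y = 0.067.
η_Y = (∂Q/∂Y)·(Y/Q) = 0.067 × (5484/726.546) = 0.51.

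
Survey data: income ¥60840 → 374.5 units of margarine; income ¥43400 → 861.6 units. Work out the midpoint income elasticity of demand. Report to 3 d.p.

-2.355

ΔQ = 861.6 − 374.5 = 487.1; midpoint Q̄ = (374.5 + 861.6)/2 = 618.05.
ΔI = 43400 − 60840 = -17440; midpoint Ī = (60840 + 43400)/2 = 52120.
η = (ΔQ/Q̄) ÷ (ΔI/Ī) = (487.1/618.05) ÷ (-17440/52120) = -2.355.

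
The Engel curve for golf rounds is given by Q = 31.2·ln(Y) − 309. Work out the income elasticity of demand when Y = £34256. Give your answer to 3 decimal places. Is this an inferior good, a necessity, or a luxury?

At Y = 34256: Q = 16.778.
dQ/dY = 31.2/Y = 0.000910789 at this income.
η = (dQ/dY)·(Y/Q) = 0.000910789 × (34256/16.778) = 1.860.
Since η > 1, the good is a luxury.

1.860 (luxury)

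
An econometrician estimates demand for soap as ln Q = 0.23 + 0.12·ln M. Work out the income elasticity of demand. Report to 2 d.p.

0.12

In a log-linear demand, the coefficient on ln M is the income elasticity.
So η = 0.12.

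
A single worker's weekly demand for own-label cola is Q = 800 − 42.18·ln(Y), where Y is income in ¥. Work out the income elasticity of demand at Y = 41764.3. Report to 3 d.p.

At Y = 41764.3: Q = 351.213.
dQ/dY = -42.18/Y = -0.00100995 at this income.
η = (dQ/dY)·(Y/Q) = -0.00100995 × (41764.3/351.213) = -0.120.

-0.120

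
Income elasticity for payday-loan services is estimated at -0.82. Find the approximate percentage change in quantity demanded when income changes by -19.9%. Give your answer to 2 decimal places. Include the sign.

%ΔQ ≈ η × %ΔI = -0.82 × (-19.9%) = 16.32%.

16.32%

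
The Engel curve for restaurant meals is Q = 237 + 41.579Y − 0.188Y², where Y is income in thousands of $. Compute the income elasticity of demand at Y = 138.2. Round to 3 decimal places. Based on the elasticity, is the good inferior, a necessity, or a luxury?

-0.600 (inferior good)

At Y = 138.2: Q = 2392.5607.
dQ/dY = 41.579 − 0.376Y = -10.38420.
η = (dQ/dY)·(Y/Q) = -10.38420 × (138.2/2392.5607) = -0.600.
η < 0 ⇒ inferior good.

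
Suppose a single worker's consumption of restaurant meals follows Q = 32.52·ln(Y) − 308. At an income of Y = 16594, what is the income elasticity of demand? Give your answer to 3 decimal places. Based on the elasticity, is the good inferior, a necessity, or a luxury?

At Y = 16594: Q = 7.990.
dQ/dY = 32.52/Y = 0.00195974 at this income.
η = (dQ/dY)·(Y/Q) = 0.00195974 × (16594/7.990) = 4.070.
Since η > 1, the good is a luxury.

4.070 (luxury)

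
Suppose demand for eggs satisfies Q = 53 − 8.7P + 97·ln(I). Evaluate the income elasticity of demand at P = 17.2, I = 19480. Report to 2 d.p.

0.11

At P = 17.2, I = 19480: Q = 861.443.
Holding P constant, ∂Q/∂I = 97/I = 0.00497947.
η_I = (∂Q/∂I)·(I/Q) = 0.00497947 × (19480/861.443) = 0.11.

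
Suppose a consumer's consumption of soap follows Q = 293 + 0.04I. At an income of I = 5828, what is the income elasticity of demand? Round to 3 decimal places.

0.443

At I = 5828: Q = 526.120.
dQ/dI = 0.04.
η = (dQ/dI)·(I/Q) = 0.04 × (5828/526.120) = 0.443.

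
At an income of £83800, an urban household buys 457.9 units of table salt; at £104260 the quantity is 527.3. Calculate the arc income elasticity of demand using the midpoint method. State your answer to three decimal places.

ΔQ = 527.3 − 457.9 = 69.4; midpoint Q̄ = (457.9 + 527.3)/2 = 492.6.
ΔI = 104260 − 83800 = 20460; midpoint Ī = (83800 + 104260)/2 = 94030.
η = (ΔQ/Q̄) ÷ (ΔI/Ī) = (69.4/492.6) ÷ (20460/94030) = 0.647.

0.647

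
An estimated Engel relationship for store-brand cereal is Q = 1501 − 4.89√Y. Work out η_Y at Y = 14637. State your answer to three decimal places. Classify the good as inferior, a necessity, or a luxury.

-0.325 (inferior good)

At Y = 14637: Q = 909.391.
dQ/dY = -4.89/(2√Y) = -0.0202094 at this income.
η = (dQ/dY)·(Y/Q) = -0.0202094 × (14637/909.391) = -0.325.
Since η < 0, the good is an inferior good.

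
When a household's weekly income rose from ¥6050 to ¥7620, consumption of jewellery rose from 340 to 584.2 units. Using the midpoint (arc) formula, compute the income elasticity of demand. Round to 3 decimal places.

2.301

ΔQ = 584.2 − 340 = 244.2; midpoint Q̄ = (340 + 584.2)/2 = 462.1.
ΔI = 7620 − 6050 = 1570; midpoint Ī = (6050 + 7620)/2 = 6835.
η = (ΔQ/Q̄) ÷ (ΔI/Ī) = (244.2/462.1) ÷ (1570/6835) = 2.301.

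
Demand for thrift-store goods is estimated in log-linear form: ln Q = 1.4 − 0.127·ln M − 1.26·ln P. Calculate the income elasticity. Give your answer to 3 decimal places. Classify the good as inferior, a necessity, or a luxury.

In a log-linear demand, the coefficient on ln M is the income elasticity.
So η = -0.127.
η < 0 ⇒ inferior good.

-0.127 (inferior good)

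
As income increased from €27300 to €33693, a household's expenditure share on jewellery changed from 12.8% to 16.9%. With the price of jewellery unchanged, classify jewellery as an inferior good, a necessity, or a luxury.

luxury

The budget share rises as income rises, so η > 1.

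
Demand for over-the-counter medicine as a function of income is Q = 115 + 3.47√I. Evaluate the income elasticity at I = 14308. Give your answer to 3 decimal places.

At I = 14308: Q = 530.068.
dQ/dI = 3.47/(2√I) = 0.0145047 at this income.
η = (dQ/dI)·(I/Q) = 0.0145047 × (14308/530.068) = 0.392.

0.392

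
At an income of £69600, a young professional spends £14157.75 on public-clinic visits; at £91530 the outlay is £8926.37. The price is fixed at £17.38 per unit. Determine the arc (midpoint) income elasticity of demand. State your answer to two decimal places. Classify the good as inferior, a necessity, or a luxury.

-1.67 (inferior good)

With a constant price, Q₁ = 14157.75/17.38 = 814.600 and Q₂ = 8926.37/17.38 = 513.600 (equivalently, work directly with expenditure since P cancels).
Midpoint %ΔQ = (8926.37 − 14157.75)/11542.06 = -0.45324; midpoint %ΔI = (91530 − 69600)/80565 = 0.27220.
η = -0.45324 / 0.27220 = -1.67.
η < 0 ⇒ inferior good.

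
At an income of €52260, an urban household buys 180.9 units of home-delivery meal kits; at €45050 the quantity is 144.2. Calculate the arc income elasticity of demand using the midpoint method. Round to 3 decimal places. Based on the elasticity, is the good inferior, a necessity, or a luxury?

1.524 (luxury)

ΔQ = 144.2 − 180.9 = -36.7; midpoint Q̄ = (180.9 + 144.2)/2 = 162.55.
ΔI = 45050 − 52260 = -7210; midpoint Ī = (52260 + 45050)/2 = 48655.
η = (ΔQ/Q̄) ÷ (ΔI/Ī) = (-36.7/162.55) ÷ (-7210/48655) = 1.524.
η > 1 ⇒ luxury.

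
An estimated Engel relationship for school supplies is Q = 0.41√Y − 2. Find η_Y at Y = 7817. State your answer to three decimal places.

0.529

At Y = 7817: Q = 34.250.
dQ/dY = 0.41/(2√Y) = 0.00231864 at this income.
η = (dQ/dY)·(Y/Q) = 0.00231864 × (7817/34.250) = 0.529.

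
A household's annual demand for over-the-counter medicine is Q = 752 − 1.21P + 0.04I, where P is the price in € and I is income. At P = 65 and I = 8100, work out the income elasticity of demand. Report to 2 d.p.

0.32

At P = 65, I = 8100: Q = 997.350.
Holding P constant, ∂Q/∂I = 0.04.
η_I = (∂Q/∂I)·(I/Q) = 0.04 × (8100/997.350) = 0.32.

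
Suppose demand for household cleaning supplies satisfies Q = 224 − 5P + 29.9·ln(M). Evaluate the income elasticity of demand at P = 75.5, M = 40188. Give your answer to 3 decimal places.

0.183

At P = 75.5, M = 40188: Q = 163.480.
Holding P constant, ∂Q/∂M = 29.9/M = 0.000744003.
η_M = (∂Q/∂M)·(M/Q) = 0.000744003 × (40188/163.480) = 0.183.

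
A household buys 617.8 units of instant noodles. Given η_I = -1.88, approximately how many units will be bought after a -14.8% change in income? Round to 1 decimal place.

%ΔQ ≈ η × %ΔI = -1.88 × (-14.8%) = 27.824%.
New Q ≈ 617.8 × (1 + 0.27824) = 789.7.

789.7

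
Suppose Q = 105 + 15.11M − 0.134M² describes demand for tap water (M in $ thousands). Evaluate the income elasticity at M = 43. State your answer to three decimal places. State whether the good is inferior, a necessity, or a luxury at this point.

0.304 (necessity)

At M = 43: Q = 506.9640.
dQ/dM = 15.11 − 0.268M = 3.58600.
η = (dQ/dM)·(M/Q) = 3.58600 × (43/506.9640) = 0.304.
0 < η < 1 ⇒ necessity.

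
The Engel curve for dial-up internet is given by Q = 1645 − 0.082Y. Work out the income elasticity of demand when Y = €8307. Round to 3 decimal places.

-0.707

At Y = 8307: Q = 963.826.
dQ/dY = −0.082.
η = (dQ/dY)·(Y/Q) = -0.082 × (8307/963.826) = -0.707.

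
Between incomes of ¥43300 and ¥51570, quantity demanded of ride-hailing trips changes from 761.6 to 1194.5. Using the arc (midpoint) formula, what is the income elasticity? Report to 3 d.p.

2.539

ΔQ = 1194.5 − 761.6 = 432.9; midpoint Q̄ = (761.6 + 1194.5)/2 = 978.05.
ΔI = 51570 − 43300 = 8270; midpoint Ī = (43300 + 51570)/2 = 47435.
η = (ΔQ/Q̄) ÷ (ΔI/Ī) = (432.9/978.05) ÷ (8270/47435) = 2.539.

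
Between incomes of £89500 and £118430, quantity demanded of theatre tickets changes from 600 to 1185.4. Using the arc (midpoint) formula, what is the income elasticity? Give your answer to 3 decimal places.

2.357

ΔQ = 1185.4 − 600 = 585.4; midpoint Q̄ = (600 + 1185.4)/2 = 892.7.
ΔI = 118430 − 89500 = 28930; midpoint Ī = (89500 + 118430)/2 = 103965.
η = (ΔQ/Q̄) ÷ (ΔI/Ī) = (585.4/892.7) ÷ (28930/103965) = 2.357.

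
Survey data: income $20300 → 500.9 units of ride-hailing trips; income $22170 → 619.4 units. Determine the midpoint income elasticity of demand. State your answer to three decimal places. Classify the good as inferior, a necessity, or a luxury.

2.402 (luxury)

ΔQ = 619.4 − 500.9 = 118.5; midpoint Q̄ = (500.9 + 619.4)/2 = 560.15.
ΔI = 22170 − 20300 = 1870; midpoint Ī = (20300 + 22170)/2 = 21235.
η = (ΔQ/Q̄) ÷ (ΔI/Ī) = (118.5/560.15) ÷ (1870/21235) = 2.402.
η > 1 ⇒ luxury.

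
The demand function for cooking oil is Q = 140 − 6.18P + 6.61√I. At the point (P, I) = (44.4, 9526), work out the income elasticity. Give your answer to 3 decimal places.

0.632

At P = 44.4, I = 9526: Q = 510.752.
Holding P constant, ∂Q/∂I = 6.61/(2√I) = 0.0338623.
η_I = (∂Q/∂I)·(I/Q) = 0.0338623 × (9526/510.752) = 0.632.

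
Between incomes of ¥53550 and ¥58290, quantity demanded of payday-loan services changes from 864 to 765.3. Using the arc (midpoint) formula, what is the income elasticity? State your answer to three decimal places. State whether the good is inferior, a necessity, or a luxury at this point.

-1.429 (inferior good)

ΔQ = 765.3 − 864 = -98.7; midpoint Q̄ = (864 + 765.3)/2 = 814.65.
ΔI = 58290 − 53550 = 4740; midpoint Ī = (53550 + 58290)/2 = 55920.
η = (ΔQ/Q̄) ÷ (ΔI/Ī) = (-98.7/814.65) ÷ (4740/55920) = -1.429.
η < 0 ⇒ inferior good.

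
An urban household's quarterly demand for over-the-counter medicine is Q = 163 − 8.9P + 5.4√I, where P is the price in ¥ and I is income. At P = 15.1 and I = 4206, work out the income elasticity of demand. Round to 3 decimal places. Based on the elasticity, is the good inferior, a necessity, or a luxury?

0.462 (necessity)

At P = 15.1, I = 4206: Q = 378.820.
Holding P constant, ∂Q/∂I = 5.4/(2√I) = 0.0416322.
η_I = (∂Q/∂I)·(I/Q) = 0.0416322 × (4206/378.820) = 0.462.
Since 0 < η < 1, this is a necessity.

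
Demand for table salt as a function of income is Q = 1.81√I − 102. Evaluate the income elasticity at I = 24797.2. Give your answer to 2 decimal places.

At I = 24797.2: Q = 183.023.
dQ/dI = 1.81/(2√I) = 0.00574708 at this income.
η = (dQ/dI)·(I/Q) = 0.00574708 × (24797.2/183.023) = 0.78.

0.78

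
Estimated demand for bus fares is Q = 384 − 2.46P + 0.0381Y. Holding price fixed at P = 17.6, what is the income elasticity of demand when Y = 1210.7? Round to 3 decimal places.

0.119

At P = 17.6, Y = 1210.7: Q = 386.832.
Holding P constant, ∂Q/∂Y = 0.0381.
η_Y = (∂Q/∂Y)·(Y/Q) = 0.0381 × (1210.7/386.832) = 0.119.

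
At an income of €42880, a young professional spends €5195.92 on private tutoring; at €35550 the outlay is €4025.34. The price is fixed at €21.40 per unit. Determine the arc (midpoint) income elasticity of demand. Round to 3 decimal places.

With a constant price, Q₁ = 5195.92/21.40 = 242.800 and Q₂ = 4025.34/21.40 = 188.100 (equivalently, work directly with expenditure since P cancels).
Midpoint %ΔQ = (4025.34 − 5195.92)/4610.63 = -0.25389; midpoint %ΔI = (35550 − 42880)/39215 = -0.18692.
η = -0.25389 / -0.18692 = 1.358.

1.358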